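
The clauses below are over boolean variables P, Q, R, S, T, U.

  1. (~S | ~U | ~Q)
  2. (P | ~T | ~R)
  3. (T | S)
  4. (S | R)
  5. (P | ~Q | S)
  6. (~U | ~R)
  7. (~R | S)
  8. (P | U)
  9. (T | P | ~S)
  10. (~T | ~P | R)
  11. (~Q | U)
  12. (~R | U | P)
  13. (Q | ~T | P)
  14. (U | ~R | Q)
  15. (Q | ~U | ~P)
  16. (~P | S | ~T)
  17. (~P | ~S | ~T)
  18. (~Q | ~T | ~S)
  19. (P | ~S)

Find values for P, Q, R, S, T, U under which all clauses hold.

P = T, Q = F, R = F, S = T, T = F, U = F

Check each clause:
  1. (~S | ~Q | ~U) — ~U is true.
  2. (~R | ~T | P) — P is true.
  3. (T | S) — S is true.
  4. (R | S) — S is true.
  5. (S | P | ~Q) — P is true.
  6. (~U | ~R) — ~U is true.
  7. (~R | S) — S is true.
  8. (P | U) — P is true.
  9. (T | P | ~S) — P is true.
  10. (~P | ~T | R) — ~T is true.
  11. (~Q | U) — ~Q is true.
  12. (~R | P | U) — P is true.
  13. (~T | Q | P) — P is true.
  14. (Q | ~R | U) — ~R is true.
  15. (~U | Q | ~P) — ~U is true.
  16. (~P | ~T | S) — ~T is true.
  17. (~T | ~S | ~P) — ~T is true.
  18. (~T | ~S | ~Q) — ~T is true.
  19. (P | ~S) — P is true.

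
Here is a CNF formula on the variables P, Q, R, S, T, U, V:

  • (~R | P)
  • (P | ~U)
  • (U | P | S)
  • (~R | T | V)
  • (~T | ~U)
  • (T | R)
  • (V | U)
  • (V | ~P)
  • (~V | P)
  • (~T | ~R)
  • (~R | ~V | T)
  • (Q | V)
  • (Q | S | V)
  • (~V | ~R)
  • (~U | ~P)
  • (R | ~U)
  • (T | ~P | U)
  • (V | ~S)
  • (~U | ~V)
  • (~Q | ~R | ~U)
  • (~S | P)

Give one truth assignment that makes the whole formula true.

Try P = True.
  then V is forced to True.
  then R is forced to False.
  then T is forced to True.
  then U is forced to False.
Q, S are now unconstrained; take Q = False, S = False.

P=T  Q=F  R=F  S=F  T=T  U=F  V=T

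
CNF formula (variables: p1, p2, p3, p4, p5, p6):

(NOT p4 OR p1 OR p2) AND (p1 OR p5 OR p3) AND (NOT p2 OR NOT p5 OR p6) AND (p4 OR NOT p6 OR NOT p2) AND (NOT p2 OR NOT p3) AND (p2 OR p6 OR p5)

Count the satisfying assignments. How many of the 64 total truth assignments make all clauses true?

22

Split on p2, then p5.
  p2=T, p5=T: remaining (p1,p3,p4,p6) ∈ {(F,F,T,T); (T,F,T,T)} — 2.
  p2=T, p5=F: remaining (p1,p3,p4,p6) ∈ {(T,F,F,F); (T,F,T,F); (T,F,T,T)} — 3.
  p2=F, p5=T: p3, p6 free; 3 ways for (p1,p4) × 2^2 = 12.
  p2=F, p5=F: 5 of the 16 assignments to (p1,p3,p4,p6) work.
Total: 2 + 3 + 12 + 5 = 22.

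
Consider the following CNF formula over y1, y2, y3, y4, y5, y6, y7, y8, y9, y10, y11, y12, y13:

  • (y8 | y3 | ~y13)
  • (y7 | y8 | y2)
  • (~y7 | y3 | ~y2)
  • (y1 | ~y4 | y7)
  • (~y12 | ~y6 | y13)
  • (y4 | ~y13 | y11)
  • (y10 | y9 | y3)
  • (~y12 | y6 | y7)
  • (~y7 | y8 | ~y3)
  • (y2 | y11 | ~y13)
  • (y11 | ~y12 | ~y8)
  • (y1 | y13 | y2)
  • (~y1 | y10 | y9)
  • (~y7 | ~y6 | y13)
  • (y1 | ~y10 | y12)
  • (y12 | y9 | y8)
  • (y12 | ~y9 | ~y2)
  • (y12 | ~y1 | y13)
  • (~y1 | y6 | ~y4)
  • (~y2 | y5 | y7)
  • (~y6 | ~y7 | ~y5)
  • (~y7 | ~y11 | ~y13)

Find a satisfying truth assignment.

y1 = False, y2 = False, y3 = True, y4 = False, y5 = False, y6 = True, y7 = False, y8 = True, y9 = True, y10 = False, y11 = True, y12 = False, y13 = True

Check each clause:
  1. (~y13 | y8 | y3) — y8 is true.
  2. (y7 | y2 | y8) — y8 is true.
  3. (~y7 | y3 | ~y2) — ~y7 is true.
  4. (~y4 | y7 | y1) — ~y4 is true.
  5. (y13 | ~y6 | ~y12) — ~y12 is true.
  6. (y11 | ~y13 | y4) — y11 is true.
  7. (y9 | y3 | y10) — y9 is true.
  8. (y6 | ~y12 | y7) — ~y12 is true.
  9. (y8 | ~y3 | ~y7) — y8 is true.
  10. (y11 | ~y13 | y2) — y11 is true.
  11. (~y8 | y11 | ~y12) — y11 is true.
  12. (y13 | y2 | y1) — y13 is true.
  13. (y10 | y9 | ~y1) — y9 is true.
  14. (y13 | ~y6 | ~y7) — ~y7 is true.
  15. (~y10 | y1 | y12) — ~y10 is true.
  16. (y8 | y12 | y9) — y8 is true.
  17. (~y9 | ~y2 | y12) — ~y2 is true.
  18. (y12 | y13 | ~y1) — y13 is true.
  19. (~y4 | ~y1 | y6) — ~y4 is true.
  20. (y5 | y7 | ~y2) — ~y2 is true.
  21. (~y5 | ~y7 | ~y6) — ~y7 is true.
  22. (~y13 | ~y7 | ~y11) — ~y7 is true.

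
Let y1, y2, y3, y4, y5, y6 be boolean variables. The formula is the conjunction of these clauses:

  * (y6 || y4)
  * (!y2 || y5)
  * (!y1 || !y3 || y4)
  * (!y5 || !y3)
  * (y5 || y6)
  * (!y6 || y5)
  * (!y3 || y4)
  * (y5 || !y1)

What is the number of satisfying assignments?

12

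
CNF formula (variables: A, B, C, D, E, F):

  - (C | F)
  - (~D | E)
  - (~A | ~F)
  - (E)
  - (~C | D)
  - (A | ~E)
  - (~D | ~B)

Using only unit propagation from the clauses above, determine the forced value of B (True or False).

False

(E) stands alone — E = True.
(~E | A): since E = True, the clause reduces to (A). A = True.
From (~F | ~A) and A = True: F = False.
From (F | C) and F = False: C = True.
In (~C | D), ~C is now false; D must hold, so D = True.
From (~D | ~B) and D = True: B = False.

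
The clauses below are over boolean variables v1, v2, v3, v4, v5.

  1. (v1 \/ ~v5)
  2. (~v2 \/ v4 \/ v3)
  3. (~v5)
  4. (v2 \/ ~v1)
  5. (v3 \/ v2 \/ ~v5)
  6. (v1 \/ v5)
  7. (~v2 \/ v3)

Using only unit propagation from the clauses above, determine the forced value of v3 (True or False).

(~v5) stands alone — v5 = False.
From (v5 \/ v1) and v5 = False: v1 = True.
In (~v1 \/ v2), ~v1 is now false; v2 must hold, so v2 = True.
From (v3 \/ ~v2) and v2 = True: v3 = True.

True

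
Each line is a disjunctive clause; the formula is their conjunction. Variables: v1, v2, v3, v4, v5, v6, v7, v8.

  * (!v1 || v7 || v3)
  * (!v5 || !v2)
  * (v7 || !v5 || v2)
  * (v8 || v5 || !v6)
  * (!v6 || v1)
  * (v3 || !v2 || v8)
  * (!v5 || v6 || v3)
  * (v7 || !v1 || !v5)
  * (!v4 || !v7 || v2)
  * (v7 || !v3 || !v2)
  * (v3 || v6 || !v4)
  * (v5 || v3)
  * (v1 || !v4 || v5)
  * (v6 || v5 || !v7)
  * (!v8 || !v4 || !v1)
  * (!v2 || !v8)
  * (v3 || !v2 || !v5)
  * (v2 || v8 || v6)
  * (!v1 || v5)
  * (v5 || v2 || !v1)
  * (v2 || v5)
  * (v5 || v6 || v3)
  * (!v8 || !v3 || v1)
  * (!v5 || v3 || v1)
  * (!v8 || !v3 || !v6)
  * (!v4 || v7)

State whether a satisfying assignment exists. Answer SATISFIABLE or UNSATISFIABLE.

SATISFIABLE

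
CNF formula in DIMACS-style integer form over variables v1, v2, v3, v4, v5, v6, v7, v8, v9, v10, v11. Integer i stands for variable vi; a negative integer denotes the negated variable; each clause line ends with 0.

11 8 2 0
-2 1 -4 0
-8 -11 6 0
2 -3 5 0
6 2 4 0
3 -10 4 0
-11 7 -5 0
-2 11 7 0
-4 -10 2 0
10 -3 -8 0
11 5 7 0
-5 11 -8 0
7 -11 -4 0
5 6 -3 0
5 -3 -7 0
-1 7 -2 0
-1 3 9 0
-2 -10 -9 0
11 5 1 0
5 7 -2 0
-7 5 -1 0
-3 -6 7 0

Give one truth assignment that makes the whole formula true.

v1=0  v2=1  v3=0  v4=0  v5=0  v6=1  v7=1  v8=1  v9=1  v10=0  v11=1

Try v1 = False.
For the remaining variables, v2 = True, v3 = False, v4 = False, v5 = False, v6 = True, v7 = True, v8 = True, v9 = True, v10 = False, v11 = True works.
Every clause has at least one true literal under this assignment.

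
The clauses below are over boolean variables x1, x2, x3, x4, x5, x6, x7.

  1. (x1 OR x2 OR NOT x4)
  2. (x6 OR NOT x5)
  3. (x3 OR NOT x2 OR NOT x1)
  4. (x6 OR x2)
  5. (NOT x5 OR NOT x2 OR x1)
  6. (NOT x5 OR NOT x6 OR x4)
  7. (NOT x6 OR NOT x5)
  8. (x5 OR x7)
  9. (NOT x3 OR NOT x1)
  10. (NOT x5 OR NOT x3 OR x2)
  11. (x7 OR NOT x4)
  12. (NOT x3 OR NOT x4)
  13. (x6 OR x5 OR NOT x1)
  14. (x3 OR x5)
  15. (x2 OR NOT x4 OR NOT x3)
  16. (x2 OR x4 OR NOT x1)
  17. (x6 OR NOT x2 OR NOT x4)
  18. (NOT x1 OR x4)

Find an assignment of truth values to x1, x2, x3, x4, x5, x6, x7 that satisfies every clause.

x1=False  x2=True  x3=True  x4=False  x5=False  x6=False  x7=True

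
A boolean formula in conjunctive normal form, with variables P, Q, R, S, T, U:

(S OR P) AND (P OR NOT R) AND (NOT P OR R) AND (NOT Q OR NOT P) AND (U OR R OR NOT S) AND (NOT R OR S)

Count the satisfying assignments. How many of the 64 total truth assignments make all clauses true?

8

Split on P, then R.
  P=T, R=T: remaining (Q,S,T,U) ∈ {(F,T,F,F); (F,T,F,T); (F,T,T,F); (F,T,T,T)} — 4.
  P=T, R=F: a clause becomes empty — 0.
  P=F, R=T: a clause becomes empty — 0.
  P=F, R=F: remaining (Q,S,T,U) ∈ {(F,T,F,T); (F,T,T,T); (T,T,F,T); (T,T,T,T)} — 4.
Total: 4 + 0 + 0 + 4 = 8.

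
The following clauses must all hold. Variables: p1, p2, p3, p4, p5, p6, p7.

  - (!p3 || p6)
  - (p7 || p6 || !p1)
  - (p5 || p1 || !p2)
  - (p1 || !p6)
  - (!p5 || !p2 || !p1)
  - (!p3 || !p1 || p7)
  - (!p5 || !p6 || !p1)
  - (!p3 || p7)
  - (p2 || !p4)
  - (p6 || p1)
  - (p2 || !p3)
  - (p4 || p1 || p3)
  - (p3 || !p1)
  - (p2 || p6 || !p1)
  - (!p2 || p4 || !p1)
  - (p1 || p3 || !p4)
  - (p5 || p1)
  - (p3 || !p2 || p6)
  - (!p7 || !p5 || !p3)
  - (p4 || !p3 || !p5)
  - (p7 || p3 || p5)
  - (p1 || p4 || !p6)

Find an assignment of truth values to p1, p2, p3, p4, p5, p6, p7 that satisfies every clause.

p1=T  p2=T  p3=T  p4=T  p5=F  p6=T  p7=T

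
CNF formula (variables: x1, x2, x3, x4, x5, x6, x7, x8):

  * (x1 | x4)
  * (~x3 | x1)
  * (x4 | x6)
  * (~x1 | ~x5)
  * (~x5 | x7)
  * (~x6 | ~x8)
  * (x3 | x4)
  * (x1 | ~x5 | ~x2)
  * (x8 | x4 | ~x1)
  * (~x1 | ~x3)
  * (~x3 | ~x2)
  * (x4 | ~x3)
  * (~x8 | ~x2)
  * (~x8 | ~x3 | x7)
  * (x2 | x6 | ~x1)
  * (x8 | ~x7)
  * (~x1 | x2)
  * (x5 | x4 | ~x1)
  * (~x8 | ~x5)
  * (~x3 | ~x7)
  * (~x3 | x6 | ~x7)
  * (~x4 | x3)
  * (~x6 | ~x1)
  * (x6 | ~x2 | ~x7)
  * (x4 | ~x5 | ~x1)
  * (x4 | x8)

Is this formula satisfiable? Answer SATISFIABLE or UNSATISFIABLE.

x1 = True:
  propagation gives x5=False, x3=False, x4=True; an empty clause results — contradiction.
x1 = False:
  propagation gives x4=True, x3=False; an empty clause results — contradiction.
Every branch closes, so no satisfying assignment exists.

UNSATISFIABLE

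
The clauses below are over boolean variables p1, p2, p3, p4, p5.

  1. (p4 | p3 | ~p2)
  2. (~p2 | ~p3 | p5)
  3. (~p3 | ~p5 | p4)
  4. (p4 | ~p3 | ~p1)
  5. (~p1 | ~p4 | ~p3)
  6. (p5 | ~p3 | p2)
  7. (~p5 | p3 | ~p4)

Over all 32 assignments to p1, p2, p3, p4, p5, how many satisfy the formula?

10

Split on p3, then p4.
  p3=1, p4=1: remaining (p1,p2,p5) ∈ {(0,0,1); (0,1,1)} — 2.
  p3=1, p4=0: a clause becomes empty — 0.
  p3=0, p4=1: remaining (p1,p2,p5) ∈ {(0,0,0); (0,1,0); (1,0,0); (1,1,0)} — 4.
  p3=0, p4=0: remaining (p1,p2,p5) ∈ {(0,0,0); (0,0,1); (1,0,0); (1,0,1)} — 4.
Total: 2 + 0 + 4 + 4 = 10.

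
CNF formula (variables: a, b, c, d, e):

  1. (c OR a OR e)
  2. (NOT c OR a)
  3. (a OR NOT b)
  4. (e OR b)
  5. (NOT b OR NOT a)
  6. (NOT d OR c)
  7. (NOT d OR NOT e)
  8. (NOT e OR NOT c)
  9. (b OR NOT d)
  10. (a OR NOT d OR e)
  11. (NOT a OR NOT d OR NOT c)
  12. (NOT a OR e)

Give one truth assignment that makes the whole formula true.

a = F  b = F  c = F  d = F  e = T

d occurs only negated in the remaining clauses — set d = False.
Try a = False.
  then c is forced to False.
  then e is forced to True.
  then b is forced to False.
Every clause has at least one true literal under this assignment.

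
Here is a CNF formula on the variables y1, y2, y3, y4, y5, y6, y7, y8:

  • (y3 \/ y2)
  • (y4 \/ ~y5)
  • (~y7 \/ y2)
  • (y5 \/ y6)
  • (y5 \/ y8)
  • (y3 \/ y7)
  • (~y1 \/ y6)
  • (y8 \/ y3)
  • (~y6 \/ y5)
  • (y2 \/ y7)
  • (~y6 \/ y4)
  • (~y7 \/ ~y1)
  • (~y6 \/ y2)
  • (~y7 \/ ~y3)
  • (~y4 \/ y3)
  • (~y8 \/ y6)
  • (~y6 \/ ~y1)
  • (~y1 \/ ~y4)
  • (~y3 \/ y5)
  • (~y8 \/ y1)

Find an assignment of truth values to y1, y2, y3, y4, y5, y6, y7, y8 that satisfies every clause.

y1=False  y2=True  y3=True  y4=True  y5=True  y6=True  y7=False  y8=False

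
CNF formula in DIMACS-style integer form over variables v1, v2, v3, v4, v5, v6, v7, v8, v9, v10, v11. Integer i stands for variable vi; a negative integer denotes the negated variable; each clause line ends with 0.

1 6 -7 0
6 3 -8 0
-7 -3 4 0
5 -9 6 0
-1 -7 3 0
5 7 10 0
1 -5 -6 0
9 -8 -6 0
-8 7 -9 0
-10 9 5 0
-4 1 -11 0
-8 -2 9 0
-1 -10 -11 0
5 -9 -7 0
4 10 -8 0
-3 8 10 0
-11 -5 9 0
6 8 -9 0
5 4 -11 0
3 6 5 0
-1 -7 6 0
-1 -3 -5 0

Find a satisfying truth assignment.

v11 occurs only negated in the remaining clauses — set v11 = False.
Set v1 = True and propagate.
Try v2 = True.
For the remaining variables, v3 = False, v4 = True, v5 = True, v6 = True, v7 = False, v8 = False, v9 = False, v10 = True works.

v1=1  v2=1  v3=0  v4=1  v5=1  v6=1  v7=0  v8=0  v9=0  v10=1  v11=0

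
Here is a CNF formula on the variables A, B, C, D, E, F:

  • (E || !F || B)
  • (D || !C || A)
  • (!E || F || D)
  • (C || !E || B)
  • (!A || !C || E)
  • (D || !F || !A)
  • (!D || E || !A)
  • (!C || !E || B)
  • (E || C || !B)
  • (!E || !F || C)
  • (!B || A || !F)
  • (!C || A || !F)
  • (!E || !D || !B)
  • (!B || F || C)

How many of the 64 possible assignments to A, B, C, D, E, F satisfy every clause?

The models are:
  A=0 B=0 C=0 D=0 E=0 F=0
  A=0 B=0 C=0 D=1 E=0 F=0
  A=0 B=0 C=1 D=1 E=0 F=0
  A=0 B=1 C=1 D=1 E=0 F=0
  A=1 B=0 C=0 D=0 E=0 F=0
Count: 5.

5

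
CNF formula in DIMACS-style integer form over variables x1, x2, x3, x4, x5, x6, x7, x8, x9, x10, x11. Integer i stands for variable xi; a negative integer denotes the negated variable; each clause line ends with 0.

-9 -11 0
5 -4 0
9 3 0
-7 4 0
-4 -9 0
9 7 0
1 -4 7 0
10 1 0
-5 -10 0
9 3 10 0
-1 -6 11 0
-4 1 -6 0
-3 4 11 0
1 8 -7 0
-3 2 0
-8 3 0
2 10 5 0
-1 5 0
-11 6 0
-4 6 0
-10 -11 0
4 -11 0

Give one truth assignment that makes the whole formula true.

Pure literal: x2 appears only positively; assign x2 = True.
Try x1 = True.
  then x5 is forced to True.
  then x10 is forced to False.
Try x3 = True.
Try x4 = True.
  then x9 is forced to False.
  then x7 is forced to True.
  then x6 is forced to True.
  then x11 is forced to True.
x8 is now unconstrained; take x8 = False.

x1=1, x2=1, x3=1, x4=1, x5=1, x6=1, x7=1, x8=0, x9=0, x10=0, x11=1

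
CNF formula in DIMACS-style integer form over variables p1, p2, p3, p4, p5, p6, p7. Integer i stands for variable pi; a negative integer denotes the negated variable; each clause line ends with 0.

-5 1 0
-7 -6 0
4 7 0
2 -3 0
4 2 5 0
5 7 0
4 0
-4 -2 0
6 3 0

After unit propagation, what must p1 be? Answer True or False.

True

(p4) is a unit clause: p4 = True.
(~p2 \/ ~p4) with p4 = True leaves only ~p2, so p2 = False.
From (~p3 \/ p2) and p2 = False: p3 = False.
(p3 \/ p6) with p3 = False leaves only p6, so p6 = True.
(~p6 \/ ~p7) with p6 = True leaves only ~p7, so p7 = False.
(p5 \/ p7) with p7 = False leaves only p5, so p5 = True.
From (~p5 \/ p1) and p5 = True: p1 = True.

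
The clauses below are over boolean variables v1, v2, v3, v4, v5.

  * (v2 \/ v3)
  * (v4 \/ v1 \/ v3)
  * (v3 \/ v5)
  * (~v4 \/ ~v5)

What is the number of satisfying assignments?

13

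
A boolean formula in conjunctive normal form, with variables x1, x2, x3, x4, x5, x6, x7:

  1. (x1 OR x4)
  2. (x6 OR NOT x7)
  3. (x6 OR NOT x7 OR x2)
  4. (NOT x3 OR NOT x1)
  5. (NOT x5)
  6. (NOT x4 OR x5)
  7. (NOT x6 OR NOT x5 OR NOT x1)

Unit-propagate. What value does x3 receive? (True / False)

False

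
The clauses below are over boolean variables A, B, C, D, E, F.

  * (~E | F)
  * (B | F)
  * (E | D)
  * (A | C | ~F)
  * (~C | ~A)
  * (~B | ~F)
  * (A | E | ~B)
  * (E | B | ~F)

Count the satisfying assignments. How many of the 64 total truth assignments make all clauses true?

The models are:
  A=0 B=0 C=1 D=0 E=1 F=1
  A=0 B=0 C=1 D=1 E=1 F=1
  A=1 B=0 C=0 D=0 E=1 F=1
  A=1 B=0 C=0 D=1 E=1 F=1
  A=1 B=1 C=0 D=1 E=0 F=0
Count: 5.

5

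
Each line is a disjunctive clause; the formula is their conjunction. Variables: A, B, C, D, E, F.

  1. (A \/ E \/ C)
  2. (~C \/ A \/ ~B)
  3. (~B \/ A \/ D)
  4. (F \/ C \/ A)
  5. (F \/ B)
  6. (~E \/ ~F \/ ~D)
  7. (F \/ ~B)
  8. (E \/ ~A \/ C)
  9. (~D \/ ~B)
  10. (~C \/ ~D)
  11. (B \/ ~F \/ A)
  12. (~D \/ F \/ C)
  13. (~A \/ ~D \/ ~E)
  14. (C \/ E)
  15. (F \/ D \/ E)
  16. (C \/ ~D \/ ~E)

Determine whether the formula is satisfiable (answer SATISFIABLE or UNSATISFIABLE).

SATISFIABLE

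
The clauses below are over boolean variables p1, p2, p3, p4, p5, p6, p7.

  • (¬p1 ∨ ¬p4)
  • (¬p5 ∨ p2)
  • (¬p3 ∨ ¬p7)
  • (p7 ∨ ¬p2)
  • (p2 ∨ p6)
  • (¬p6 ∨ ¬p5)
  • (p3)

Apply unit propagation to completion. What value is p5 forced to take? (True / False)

False

(p3) stands alone — p3 = True.
In (¬p7 ∨ ¬p3), ¬p3 is now false; ¬p7 must hold, so p7 = False.
From (p7 ∨ ¬p2) and p7 = False: p2 = False.
From (¬p5 ∨ p2) and p2 = False: p5 = False.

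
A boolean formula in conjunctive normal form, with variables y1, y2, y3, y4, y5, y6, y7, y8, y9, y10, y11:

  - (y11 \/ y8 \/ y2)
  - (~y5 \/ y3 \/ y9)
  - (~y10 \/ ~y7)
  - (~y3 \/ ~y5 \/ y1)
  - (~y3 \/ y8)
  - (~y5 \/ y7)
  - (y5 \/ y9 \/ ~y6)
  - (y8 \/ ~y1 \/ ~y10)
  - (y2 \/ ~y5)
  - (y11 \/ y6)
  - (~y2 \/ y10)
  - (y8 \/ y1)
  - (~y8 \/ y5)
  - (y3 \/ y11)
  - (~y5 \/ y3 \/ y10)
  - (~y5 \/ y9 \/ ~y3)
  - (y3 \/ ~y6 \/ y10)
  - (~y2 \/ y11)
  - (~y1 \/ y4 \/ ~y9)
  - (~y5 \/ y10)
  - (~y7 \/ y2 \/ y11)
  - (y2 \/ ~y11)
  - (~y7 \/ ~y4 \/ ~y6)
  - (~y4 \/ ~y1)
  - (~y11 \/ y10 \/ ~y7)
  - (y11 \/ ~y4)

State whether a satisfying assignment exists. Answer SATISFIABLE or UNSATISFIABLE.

UNSATISFIABLE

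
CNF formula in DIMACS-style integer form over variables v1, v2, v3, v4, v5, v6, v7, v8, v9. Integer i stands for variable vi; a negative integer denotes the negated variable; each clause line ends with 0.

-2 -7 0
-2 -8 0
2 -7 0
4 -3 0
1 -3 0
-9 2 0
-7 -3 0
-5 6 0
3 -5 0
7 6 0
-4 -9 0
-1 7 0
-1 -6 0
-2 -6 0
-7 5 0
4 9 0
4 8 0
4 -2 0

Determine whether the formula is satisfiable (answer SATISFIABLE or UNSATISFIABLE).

Try v1 = False.
  then v3 is forced to False.
  then v5 is forced to False.
  then v7 is forced to False.
  then v6 is forced to True.
  then v2 is forced to False.
  then v9 is forced to False.
  then v4 is forced to True.
v8 is now unconstrained; take v8 = False.
So v1=0, v2=0, v3=0, v4=1, v5=0, v6=1, v7=0, v8=0, v9=0 is a satisfying assignment.

SATISFIABLE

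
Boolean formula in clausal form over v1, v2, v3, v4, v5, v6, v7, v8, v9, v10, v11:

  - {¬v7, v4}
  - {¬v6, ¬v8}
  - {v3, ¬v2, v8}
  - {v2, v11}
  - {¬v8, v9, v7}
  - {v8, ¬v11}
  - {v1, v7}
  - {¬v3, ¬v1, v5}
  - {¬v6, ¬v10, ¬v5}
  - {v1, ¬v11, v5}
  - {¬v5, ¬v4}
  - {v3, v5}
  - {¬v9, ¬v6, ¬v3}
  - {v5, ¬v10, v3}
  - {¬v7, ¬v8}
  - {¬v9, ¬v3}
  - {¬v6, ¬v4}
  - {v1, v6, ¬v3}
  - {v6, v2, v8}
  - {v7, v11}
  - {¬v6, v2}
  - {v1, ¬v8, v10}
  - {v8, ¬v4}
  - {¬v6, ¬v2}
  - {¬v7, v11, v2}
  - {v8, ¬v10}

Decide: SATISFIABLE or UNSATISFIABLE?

Branch on v1: take v1 = True.
Set v2 = True and propagate.
  then v6 is forced to False.
Try v3 = False.
  then v8 is forced to True.
  then v5 is forced to True.
  then v4 is forced to False.
  then v7 is forced to False.
  then v9 is forced to True.
  then v11 is forced to True.
v10 is now unconstrained; take v10 = False.
So v1=True  v2=True  v3=False  v4=False  v5=True  v6=False  v7=False  v8=True  v9=True  v10=False  v11=True is a satisfying assignment.

SATISFIABLE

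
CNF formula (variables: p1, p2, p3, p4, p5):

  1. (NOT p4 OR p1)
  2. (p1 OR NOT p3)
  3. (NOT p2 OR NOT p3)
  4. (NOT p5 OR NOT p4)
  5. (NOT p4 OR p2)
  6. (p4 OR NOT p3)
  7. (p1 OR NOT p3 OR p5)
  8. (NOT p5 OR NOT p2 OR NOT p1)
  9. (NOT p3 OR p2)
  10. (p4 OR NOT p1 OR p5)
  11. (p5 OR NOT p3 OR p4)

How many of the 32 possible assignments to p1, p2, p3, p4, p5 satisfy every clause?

The models are:
  p1=0 p2=0 p3=0 p4=0 p5=0
  p1=0 p2=0 p3=0 p4=0 p5=1
  p1=0 p2=1 p3=0 p4=0 p5=0
  p1=0 p2=1 p3=0 p4=0 p5=1
  p1=1 p2=0 p3=0 p4=0 p5=1
  p1=1 p2=1 p3=0 p4=1 p5=0
Count: 6.

6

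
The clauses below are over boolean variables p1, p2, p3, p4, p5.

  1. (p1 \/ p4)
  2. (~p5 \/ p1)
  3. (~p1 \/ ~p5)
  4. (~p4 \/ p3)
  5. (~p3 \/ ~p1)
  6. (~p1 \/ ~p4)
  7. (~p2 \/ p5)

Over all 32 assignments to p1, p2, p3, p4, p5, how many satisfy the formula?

Satisfying assignments:
  p1=F p2=F p3=T p4=T p5=F
  p1=T p2=F p3=F p4=F p5=F
Count: 2.

2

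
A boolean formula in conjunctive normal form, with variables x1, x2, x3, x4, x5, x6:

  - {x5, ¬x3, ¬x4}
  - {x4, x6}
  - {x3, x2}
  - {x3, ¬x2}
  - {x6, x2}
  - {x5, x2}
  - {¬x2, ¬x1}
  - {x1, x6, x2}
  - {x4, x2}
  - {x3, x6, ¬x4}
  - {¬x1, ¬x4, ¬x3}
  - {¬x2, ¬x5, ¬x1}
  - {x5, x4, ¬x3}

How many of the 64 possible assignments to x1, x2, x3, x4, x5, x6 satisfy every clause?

4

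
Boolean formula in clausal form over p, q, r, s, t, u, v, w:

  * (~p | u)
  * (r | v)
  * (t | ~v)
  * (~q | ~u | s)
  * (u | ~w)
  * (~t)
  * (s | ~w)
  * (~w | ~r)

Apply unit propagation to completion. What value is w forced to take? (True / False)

False

(~t) is a unit clause: t = False.
(t | ~v): since t = False, the clause reduces to (~v). v = False.
(v | r) with v = False leaves only r, so r = True.
(~r | ~w) with r = True leaves only ~w, so w = False.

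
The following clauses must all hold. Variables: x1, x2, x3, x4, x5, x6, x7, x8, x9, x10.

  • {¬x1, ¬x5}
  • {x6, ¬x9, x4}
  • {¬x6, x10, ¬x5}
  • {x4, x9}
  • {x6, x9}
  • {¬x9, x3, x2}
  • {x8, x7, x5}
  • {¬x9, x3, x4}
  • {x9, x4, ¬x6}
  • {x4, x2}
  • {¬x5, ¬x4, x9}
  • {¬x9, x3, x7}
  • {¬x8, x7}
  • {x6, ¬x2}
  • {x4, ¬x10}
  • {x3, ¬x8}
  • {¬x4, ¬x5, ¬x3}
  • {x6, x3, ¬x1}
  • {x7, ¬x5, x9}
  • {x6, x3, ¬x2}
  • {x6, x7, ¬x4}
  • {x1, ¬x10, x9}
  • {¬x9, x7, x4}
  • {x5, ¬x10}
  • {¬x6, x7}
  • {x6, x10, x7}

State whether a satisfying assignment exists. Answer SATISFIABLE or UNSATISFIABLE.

SATISFIABLE

Pure literal: x7 appears only positively; assign x7 = True.
Branch on x1: take x1 = False.
Set x2 = True and propagate.
  then x6 is forced to True.
Set x3 = True and propagate.
The remaining clauses are satisfied by x4 = False, x5 = False, x8 = True, x9 = True, x10 = False.
So x1 = F, x2 = T, x3 = T, x4 = F, x5 = F, x6 = T, x7 = T, x8 = T, x9 = T, x10 = F is a satisfying assignment.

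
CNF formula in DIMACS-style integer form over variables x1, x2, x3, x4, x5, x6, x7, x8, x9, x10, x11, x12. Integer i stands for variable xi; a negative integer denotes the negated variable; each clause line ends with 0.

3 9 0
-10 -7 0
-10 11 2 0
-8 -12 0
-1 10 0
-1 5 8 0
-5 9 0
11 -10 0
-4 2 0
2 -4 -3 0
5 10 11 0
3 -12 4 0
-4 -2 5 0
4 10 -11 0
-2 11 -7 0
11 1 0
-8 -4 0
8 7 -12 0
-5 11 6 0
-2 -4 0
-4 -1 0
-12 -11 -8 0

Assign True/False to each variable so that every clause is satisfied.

x9 occurs only positively in the remaining clauses — set x9 = True.
x12 occurs only negated in the remaining clauses — set x12 = False.
Set x1 = True and propagate.
  then x10 is forced to True.
  then x7 is forced to False.
  then x11 is forced to True.
  then x4 is forced to False.
The remaining clauses are satisfied by x2 = False, x3 = True, x5 = True, x6 = False, x8 = False.
Check each clause:
  1. (x3 OR x9) — x9 is true.
  2. (NOT x7 OR NOT x10) — NOT x7 is true.
  3. (x11 OR NOT x10 OR x2) — x11 is true.
  4. (NOT x12 OR NOT x8) — NOT x8 is true.
  5. (x10 OR NOT x1) — x10 is true.
  6. (x8 OR x5 OR NOT x1) — x5 is true.
  7. (x9 OR NOT x5) — x9 is true.
  8. (NOT x10 OR x11) — x11 is true.
  9. (x2 OR NOT x4) — NOT x4 is true.
  10. (NOT x3 OR x2 OR NOT x4) — NOT x4 is true.
  11. (x10 OR x5 OR x11) — x10 is true.
  12. (x4 OR x3 OR NOT x12) — x3 is true.
  13. (x5 OR NOT x2 OR NOT x4) — NOT x4 is true.
  14. (x10 OR NOT x11 OR x4) — x10 is true.
  15. (x11 OR NOT x7 OR NOT x2) — NOT x7 is true.
  16. (x11 OR x1) — x1 is true.
  17. (NOT x8 OR NOT x4) — NOT x8 is true.
  18. (NOT x12 OR x7 OR x8) — NOT x12 is true.
  19. (NOT x5 OR x6 OR x11) — x11 is true.
  20. (NOT x4 OR NOT x2) — NOT x4 is true.
  21. (NOT x4 OR NOT x1) — NOT x4 is true.
  22. (NOT x8 OR NOT x12 OR NOT x11) — NOT x8 is true.

x1=T, x2=F, x3=T, x4=F, x5=T, x6=F, x7=F, x8=F, x9=T, x10=T, x11=T, x12=F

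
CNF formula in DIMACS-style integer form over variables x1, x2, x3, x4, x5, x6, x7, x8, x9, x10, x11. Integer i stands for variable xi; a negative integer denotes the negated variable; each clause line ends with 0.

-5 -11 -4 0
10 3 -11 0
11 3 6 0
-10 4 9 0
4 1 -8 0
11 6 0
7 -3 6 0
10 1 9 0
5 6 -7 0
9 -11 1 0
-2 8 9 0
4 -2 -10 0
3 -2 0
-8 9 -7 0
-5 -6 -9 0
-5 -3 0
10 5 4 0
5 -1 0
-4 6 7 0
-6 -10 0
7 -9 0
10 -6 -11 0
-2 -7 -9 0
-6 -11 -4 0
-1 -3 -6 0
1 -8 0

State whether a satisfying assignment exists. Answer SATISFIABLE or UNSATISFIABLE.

SATISFIABLE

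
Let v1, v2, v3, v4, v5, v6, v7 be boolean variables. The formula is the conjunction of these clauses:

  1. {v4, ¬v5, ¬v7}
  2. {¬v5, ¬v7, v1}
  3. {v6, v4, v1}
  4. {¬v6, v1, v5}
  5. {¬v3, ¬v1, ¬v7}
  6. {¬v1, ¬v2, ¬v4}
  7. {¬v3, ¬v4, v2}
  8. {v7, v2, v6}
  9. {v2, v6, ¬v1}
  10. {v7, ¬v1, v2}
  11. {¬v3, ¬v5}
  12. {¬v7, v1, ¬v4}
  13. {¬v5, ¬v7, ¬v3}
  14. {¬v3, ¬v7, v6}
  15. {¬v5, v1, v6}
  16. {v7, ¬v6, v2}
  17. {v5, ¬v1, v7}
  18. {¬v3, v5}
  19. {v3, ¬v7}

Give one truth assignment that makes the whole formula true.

v1=T  v2=T  v3=F  v4=F  v5=T  v6=T  v7=F

Branch on v1: take v1 = True.
For the remaining variables, v2 = True, v3 = False, v4 = False, v5 = True, v6 = True, v7 = False works.
Every clause has at least one true literal under this assignment.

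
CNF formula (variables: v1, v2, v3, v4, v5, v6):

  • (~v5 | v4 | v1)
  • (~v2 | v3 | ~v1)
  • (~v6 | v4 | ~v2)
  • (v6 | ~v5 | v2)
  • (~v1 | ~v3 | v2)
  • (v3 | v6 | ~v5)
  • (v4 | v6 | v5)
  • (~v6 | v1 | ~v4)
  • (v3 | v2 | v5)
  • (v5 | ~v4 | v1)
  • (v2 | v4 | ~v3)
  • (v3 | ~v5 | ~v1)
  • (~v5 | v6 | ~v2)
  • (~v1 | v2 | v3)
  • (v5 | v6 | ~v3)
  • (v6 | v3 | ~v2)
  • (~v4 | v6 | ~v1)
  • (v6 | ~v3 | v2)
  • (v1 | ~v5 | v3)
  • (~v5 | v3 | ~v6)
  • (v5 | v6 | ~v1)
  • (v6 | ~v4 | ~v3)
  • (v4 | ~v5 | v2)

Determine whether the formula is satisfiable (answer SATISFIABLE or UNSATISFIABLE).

SATISFIABLE

Set v1 = True and propagate.
For the remaining variables, v2 = True, v3 = True, v4 = True, v5 = False, v6 = True works.
Every clause has at least one true literal under this assignment.
So v1=1, v2=1, v3=1, v4=1, v5=0, v6=1 is a satisfying assignment.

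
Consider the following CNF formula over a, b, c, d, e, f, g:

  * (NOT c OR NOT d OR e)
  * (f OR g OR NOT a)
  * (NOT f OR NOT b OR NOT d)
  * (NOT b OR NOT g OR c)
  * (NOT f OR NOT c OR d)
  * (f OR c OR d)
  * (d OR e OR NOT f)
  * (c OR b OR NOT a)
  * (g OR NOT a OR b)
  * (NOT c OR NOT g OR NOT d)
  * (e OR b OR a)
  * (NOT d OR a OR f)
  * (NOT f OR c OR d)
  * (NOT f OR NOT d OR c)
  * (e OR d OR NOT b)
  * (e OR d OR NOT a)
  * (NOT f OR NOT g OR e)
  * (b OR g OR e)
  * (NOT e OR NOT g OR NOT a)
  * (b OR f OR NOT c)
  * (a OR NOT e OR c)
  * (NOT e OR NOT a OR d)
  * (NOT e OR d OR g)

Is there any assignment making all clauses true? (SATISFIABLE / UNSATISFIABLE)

SATISFIABLE

Branch on a: take a = False.
Try b = True.
Set c = True and propagate.
For the remaining variables, d = False, e = True, f = False, g = True works.
Every clause has at least one true literal under this assignment.
So a = False, b = True, c = True, d = False, e = True, f = False, g = True is a satisfying assignment.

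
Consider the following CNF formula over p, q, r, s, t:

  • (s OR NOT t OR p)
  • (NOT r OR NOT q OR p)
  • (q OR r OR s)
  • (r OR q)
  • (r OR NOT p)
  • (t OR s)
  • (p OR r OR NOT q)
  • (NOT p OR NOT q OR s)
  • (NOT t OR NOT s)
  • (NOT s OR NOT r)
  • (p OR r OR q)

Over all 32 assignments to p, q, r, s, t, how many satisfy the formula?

1

Satisfying assignments:
  p=T q=F r=T s=F t=T
That's 1 in total.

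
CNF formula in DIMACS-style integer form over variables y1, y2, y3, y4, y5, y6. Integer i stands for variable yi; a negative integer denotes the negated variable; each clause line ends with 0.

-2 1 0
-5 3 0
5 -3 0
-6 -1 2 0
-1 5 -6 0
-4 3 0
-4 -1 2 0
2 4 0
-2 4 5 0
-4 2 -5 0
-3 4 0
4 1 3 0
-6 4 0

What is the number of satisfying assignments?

2

Satisfying assignments:
  y1=1 y2=1 y3=1 y4=1 y5=1 y6=0
  y1=1 y2=1 y3=1 y4=1 y5=1 y6=1
That's 2 in total.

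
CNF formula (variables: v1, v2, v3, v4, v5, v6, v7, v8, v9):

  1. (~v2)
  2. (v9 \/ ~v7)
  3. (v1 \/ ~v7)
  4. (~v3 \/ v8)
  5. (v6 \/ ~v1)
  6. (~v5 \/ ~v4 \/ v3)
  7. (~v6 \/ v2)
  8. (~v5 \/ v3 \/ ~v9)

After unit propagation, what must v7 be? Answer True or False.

False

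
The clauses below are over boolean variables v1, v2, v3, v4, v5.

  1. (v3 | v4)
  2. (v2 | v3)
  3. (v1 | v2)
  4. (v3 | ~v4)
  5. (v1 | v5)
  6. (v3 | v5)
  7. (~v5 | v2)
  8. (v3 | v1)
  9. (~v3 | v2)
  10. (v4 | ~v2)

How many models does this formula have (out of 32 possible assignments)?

3

The models are:
  v1=0 v2=1 v3=1 v4=1 v5=1
  v1=1 v2=1 v3=1 v4=1 v5=0
  v1=1 v2=1 v3=1 v4=1 v5=1
That's 3 in total.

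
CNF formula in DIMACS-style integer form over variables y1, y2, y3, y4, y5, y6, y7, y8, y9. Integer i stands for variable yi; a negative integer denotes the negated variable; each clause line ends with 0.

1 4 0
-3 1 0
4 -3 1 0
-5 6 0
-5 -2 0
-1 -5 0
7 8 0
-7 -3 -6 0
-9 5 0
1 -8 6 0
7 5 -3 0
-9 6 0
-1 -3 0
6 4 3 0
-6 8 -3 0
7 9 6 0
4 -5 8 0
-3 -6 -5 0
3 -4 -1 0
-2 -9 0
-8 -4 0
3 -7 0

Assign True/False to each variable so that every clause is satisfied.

y1 = True, y2 = True, y3 = False, y4 = False, y5 = False, y6 = True, y7 = False, y8 = True, y9 = False

Check each clause:
  1. (y1 OR y4) — y1 is true.
  2. (y1 OR NOT y3) — y1 is true.
  3. (y4 OR y1 OR NOT y3) — y1 is true.
  4. (y6 OR NOT y5) — NOT y5 is true.
  5. (NOT y5 OR NOT y2) — NOT y5 is true.
  6. (NOT y1 OR NOT y5) — NOT y5 is true.
  7. (y7 OR y8) — y8 is true.
  8. (NOT y3 OR NOT y7 OR NOT y6) — NOT y7 is true.
  9. (y5 OR NOT y9) — NOT y9 is true.
  10. (y6 OR y1 OR NOT y8) — y1 is true.
  11. (y7 OR y5 OR NOT y3) — NOT y3 is true.
  12. (NOT y9 OR y6) — y6 is true.
  13. (NOT y1 OR NOT y3) — NOT y3 is true.
  14. (y3 OR y4 OR y6) — y6 is true.
  15. (NOT y3 OR NOT y6 OR y8) — y8 is true.
  16. (y9 OR y6 OR y7) — y6 is true.
  17. (NOT y5 OR y4 OR y8) — y8 is true.
  18. (NOT y3 OR NOT y6 OR NOT y5) — NOT y5 is true.
  19. (NOT y1 OR NOT y4 OR y3) — NOT y4 is true.
  20. (NOT y9 OR NOT y2) — NOT y9 is true.
  21. (NOT y8 OR NOT y4) — NOT y4 is true.
  22. (NOT y7 OR y3) — NOT y7 is true.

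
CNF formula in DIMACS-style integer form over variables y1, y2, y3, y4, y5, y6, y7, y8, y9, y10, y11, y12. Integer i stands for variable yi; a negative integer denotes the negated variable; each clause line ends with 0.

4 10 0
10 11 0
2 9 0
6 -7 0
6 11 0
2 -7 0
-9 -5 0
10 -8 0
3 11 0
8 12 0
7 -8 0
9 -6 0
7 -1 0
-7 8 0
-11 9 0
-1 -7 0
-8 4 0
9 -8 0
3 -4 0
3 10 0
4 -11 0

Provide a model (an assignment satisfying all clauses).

y1 occurs only negated in the remaining clauses — set y1 = False.
y2 occurs only positively in the remaining clauses — set y2 = True.
Try y3 = True.
Try y4 = True.
For the remaining variables, y5 = False, y6 = False, y7 = False, y8 = False, y9 = True, y10 = False, y11 = True, y12 = True works.
Check each clause:
  1. (y4 | y10) — y4 is true.
  2. (y10 | y11) — y11 is true.
  3. (y9 | y2) — y9 is true.
  4. (y6 | ~y7) — ~y7 is true.
  5. (y11 | y6) — y11 is true.
  6. (~y7 | y2) — ~y7 is true.
  7. (~y9 | ~y5) — ~y5 is true.
  8. (~y8 | y10) — ~y8 is true.
  9. (y3 | y11) — y11 is true.
  10. (y8 | y12) — y12 is true.
  11. (~y8 | y7) — ~y8 is true.
  12. (y9 | ~y6) — y9 is true.
  13. (~y1 | y7) — ~y1 is true.
  14. (y8 | ~y7) — ~y7 is true.
  15. (y9 | ~y11) — y9 is true.
  16. (~y7 | ~y1) — ~y7 is true.
  17. (y4 | ~y8) — ~y8 is true.
  18. (y9 | ~y8) — ~y8 is true.
  19. (~y4 | y3) — y3 is true.
  20. (y10 | y3) — y3 is true.
  21. (~y11 | y4) — y4 is true.

y1=False, y2=True, y3=True, y4=True, y5=False, y6=False, y7=False, y8=False, y9=True, y10=False, y11=True, y12=True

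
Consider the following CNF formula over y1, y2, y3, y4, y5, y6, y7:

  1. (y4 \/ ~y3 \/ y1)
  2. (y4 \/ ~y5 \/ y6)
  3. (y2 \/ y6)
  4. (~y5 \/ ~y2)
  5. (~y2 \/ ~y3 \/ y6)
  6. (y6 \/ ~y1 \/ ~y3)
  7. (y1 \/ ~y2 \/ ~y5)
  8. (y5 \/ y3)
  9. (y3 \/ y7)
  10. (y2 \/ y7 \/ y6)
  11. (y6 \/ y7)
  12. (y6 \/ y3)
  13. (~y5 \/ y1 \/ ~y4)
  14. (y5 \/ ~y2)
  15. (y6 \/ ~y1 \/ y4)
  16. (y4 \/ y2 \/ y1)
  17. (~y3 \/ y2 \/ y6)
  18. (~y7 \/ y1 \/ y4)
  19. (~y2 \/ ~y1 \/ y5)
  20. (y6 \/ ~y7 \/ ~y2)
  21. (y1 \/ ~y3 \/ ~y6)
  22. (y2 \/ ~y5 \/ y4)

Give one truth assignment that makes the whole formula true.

Branch on y1: take y1 = True.
For the remaining variables, y2 = False, y3 = False, y4 = True, y5 = True, y6 = True, y7 = True works.
Every clause has at least one true literal under this assignment.

y1=1, y2=0, y3=0, y4=1, y5=1, y6=1, y7=1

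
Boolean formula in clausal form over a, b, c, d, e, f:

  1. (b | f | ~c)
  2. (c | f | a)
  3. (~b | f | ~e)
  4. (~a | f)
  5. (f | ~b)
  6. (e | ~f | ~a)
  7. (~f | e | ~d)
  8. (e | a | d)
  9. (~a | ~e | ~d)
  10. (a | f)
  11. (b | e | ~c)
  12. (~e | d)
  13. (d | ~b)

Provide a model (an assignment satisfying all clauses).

Branch on a: take a = False.
  then f is forced to True.
Try b = False.
Try c = False.
For the remaining variables, d = True, e = True works.
Every clause has at least one true literal under this assignment.
Check each clause:
  1. (b | ~c | f) — ~c is true.
  2. (f | c | a) — f is true.
  3. (~b | f | ~e) — ~b is true.
  4. (~a | f) — ~a is true.
  5. (~b | f) — ~b is true.
  6. (~f | ~a | e) — e is true.
  7. (~d | e | ~f) — e is true.
  8. (d | e | a) — d is true.
  9. (~a | ~e | ~d) — ~a is true.
  10. (a | f) — f is true.
  11. (b | e | ~c) — e is true.
  12. (~e | d) — d is true.
  13. (d | ~b) — d is true.

a=0, b=0, c=0, d=1, e=1, f=1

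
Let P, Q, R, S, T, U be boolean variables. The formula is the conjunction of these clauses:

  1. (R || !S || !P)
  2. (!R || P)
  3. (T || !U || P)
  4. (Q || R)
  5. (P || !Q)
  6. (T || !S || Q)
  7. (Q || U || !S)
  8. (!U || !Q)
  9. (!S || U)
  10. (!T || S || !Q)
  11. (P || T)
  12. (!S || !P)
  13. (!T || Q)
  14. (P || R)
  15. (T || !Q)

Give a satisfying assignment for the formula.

P = True, Q = False, R = True, S = False, T = False, U = False

Try P = True.
  then S is forced to False.
Set Q = False and propagate.
  then R is forced to True.
  then T is forced to False.
U is now unconstrained; take U = False.
Check each clause:
  1. (!S || R || !P) — R is true.
  2. (!R || P) — P is true.
  3. (T || P || !U) — P is true.
  4. (R || Q) — R is true.
  5. (P || !Q) — P is true.
  6. (Q || T || !S) — !S is true.
  7. (!S || Q || U) — !S is true.
  8. (!Q || !U) — !U is true.
  9. (!S || U) — !S is true.
  10. (S || !Q || !T) — !T is true.
  11. (P || T) — P is true.
  12. (!S || !P) — !S is true.
  13. (Q || !T) — !T is true.
  14. (R || P) — P is true.
  15. (!Q || T) — !Q is true.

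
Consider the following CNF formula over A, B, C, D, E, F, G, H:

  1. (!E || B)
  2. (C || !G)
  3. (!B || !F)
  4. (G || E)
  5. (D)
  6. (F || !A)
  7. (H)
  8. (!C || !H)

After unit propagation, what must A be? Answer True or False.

False

Unit clause (D) sets D = True.
Unit clause (H) sets H = True.
From (!C || !H) and H = True: C = False.
From (!G || C) and C = False: G = False.
In (E || G), G is now false; E must hold, so E = True.
(!E || B) with E = True leaves only B, so B = True.
In (!F || !B), !B is now false; !F must hold, so F = False.
From (!A || F) and F = False: A = False.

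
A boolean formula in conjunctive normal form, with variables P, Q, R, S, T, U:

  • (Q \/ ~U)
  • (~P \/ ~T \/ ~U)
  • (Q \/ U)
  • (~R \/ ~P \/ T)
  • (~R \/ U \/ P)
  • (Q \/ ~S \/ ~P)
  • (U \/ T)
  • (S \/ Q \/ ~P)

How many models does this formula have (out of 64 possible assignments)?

16

Split on P, then U.
  P=T, U=T: remaining (Q,R,S,T) ∈ {(T,F,F,F); (T,F,T,F)} — 2.
  P=T, U=F: remaining (Q,R,S,T) ∈ {(T,F,F,T); (T,F,T,T); (T,T,F,T); (T,T,T,T)} — 4.
  P=F, U=T: forces Q=T; R, S, T free → 2^3 = 8.
  P=F, U=F: remaining (Q,R,S,T) ∈ {(T,F,F,T); (T,F,T,T)} — 2.
Total: 2 + 4 + 8 + 2 = 16.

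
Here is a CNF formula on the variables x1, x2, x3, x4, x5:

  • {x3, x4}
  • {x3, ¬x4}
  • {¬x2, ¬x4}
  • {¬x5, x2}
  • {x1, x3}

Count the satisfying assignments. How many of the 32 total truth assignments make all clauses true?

Split on x3, then x4.
  x3=T, x4=T: remaining (x1,x2,x5) ∈ {(F,F,F); (T,F,F)} — 2.
  x3=T, x4=F: x1 free; 3 ways for (x2,x5) × 2^1 = 6.
  x3=F, x4=T: a clause becomes empty — 0.
  x3=F, x4=F: a clause becomes empty — 0.
Total: 2 + 6 + 0 + 0 = 8.

8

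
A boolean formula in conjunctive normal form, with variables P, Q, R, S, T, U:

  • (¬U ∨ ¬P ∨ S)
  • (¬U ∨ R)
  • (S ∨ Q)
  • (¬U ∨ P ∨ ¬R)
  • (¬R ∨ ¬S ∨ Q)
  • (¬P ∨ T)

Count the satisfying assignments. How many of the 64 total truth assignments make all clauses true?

Split on P, then R.
  P=T, R=T: remaining (Q,S,T,U) ∈ {(T,F,T,F); (T,T,T,F); (T,T,T,T)} — 3.
  P=T, R=F: remaining (Q,S,T,U) ∈ {(F,T,T,F); (T,F,T,F); (T,T,T,F)} — 3.
  P=F, R=T: remaining (Q,S,T,U) ∈ {(T,F,F,F); (T,F,T,F); (T,T,F,F); (T,T,T,F)} — 4.
  P=F, R=F: T free; 3 ways for (Q,S,U) × 2^1 = 6.
Total: 3 + 3 + 4 + 6 = 16.

16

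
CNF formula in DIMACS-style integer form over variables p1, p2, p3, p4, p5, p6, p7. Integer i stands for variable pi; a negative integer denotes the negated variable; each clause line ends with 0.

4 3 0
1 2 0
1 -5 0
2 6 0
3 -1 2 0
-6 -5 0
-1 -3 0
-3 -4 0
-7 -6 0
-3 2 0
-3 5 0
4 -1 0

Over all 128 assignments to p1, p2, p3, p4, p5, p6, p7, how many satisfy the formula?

Case analysis on p3 and p1:
  p3=T, p1=T: a clause becomes empty — 0.
  p3=T, p1=F: a clause becomes empty — 0.
  p3=F, p1=T: 5 of the 32 assignments to (p2,p4,p5,p6,p7) work.
  p3=F, p1=F: remaining (p2,p4,p5,p6,p7) ∈ {(T,T,F,F,F); (T,T,F,F,T); (T,T,F,T,F)} — 3.
Total: 0 + 0 + 5 + 3 = 8.

8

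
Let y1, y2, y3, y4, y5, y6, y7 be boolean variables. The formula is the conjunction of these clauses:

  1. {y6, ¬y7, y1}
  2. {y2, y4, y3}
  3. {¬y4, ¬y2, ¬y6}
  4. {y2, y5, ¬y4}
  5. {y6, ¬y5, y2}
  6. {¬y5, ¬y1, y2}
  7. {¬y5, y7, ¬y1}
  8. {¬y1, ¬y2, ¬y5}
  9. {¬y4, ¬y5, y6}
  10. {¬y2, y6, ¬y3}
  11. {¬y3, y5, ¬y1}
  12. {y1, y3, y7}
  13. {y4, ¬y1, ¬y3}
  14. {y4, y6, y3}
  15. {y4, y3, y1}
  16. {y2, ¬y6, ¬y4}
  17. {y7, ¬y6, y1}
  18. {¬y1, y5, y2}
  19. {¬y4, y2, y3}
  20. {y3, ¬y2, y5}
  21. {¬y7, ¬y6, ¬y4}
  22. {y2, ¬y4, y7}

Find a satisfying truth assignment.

y1 = False  y2 = True  y3 = True  y4 = False  y5 = True  y6 = True  y7 = True

Set y1 = False and propagate.
The remaining clauses are satisfied by y2 = True, y3 = True, y4 = False, y5 = True, y6 = True, y7 = True.
Every clause has at least one true literal under this assignment.
Check each clause:
  1. {y6, ¬y7, y1} — y6 is true.
  2. {y3, y4, y2} — y2 is true.
  3. {¬y6, ¬y4, ¬y2} — ¬y4 is true.
  4. {y2, ¬y4, y5} — y2 is true.
  5. {y2, y6, ¬y5} — y2 is true.
  6. {y2, ¬y1, ¬y5} — y2 is true.
  7. {¬y1, y7, ¬y5} — ¬y1 is true.
  8. {¬y2, ¬y1, ¬y5} — ¬y1 is true.
  9. {¬y5, y6, ¬y4} — ¬y4 is true.
  10. {¬y2, y6, ¬y3} — y6 is true.
  11. {¬y1, y5, ¬y3} — y5 is true.
  12. {y1, y7, y3} — y3 is true.
  13. {¬y1, ¬y3, y4} — ¬y1 is true.
  14. {y6, y3, y4} — y3 is true.
  15. {y1, y3, y4} — y3 is true.
  16. {¬y4, ¬y6, y2} — y2 is true.
  17. {y1, y7, ¬y6} — y7 is true.
  18. {¬y1, y5, y2} — y2 is true.
  19. {¬y4, y2, y3} — y2 is true.
  20. {y5, y3, ¬y2} — y3 is true.
  21. {¬y6, ¬y4, ¬y7} — ¬y4 is true.
  22. {¬y4, y2, y7} — y2 is true.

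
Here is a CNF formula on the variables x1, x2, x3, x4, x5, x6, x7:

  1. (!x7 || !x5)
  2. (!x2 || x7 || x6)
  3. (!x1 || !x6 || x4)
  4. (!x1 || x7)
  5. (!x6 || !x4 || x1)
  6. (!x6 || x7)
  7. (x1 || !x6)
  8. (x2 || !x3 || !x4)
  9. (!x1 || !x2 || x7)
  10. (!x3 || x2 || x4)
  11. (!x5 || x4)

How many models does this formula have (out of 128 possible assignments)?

Split on x1, then x4.
  x1=T, x4=T: x6 free; 3 ways for (x2,x3,x5,x7) × 2^1 = 6.
  x1=T, x4=F: remaining (x2,x3,x5,x6,x7) ∈ {(F,F,F,F,T); (T,F,F,F,T); (T,T,F,F,T)} — 3.
  x1=F, x4=T: 5 of the 32 assignments to (x2,x3,x5,x6,x7) work.
  x1=F, x4=F: remaining (x2,x3,x5,x6,x7) ∈ {(F,F,F,F,F); (F,F,F,F,T); (T,F,F,F,T); (T,T,F,F,T)} — 4.
Total: 6 + 3 + 5 + 4 = 18.

18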